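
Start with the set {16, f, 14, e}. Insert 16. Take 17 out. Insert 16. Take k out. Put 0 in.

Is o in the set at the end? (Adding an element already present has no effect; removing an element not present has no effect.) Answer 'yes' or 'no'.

Tracking the set through each operation:
Start: {14, 16, e, f}
Event 1 (add 16): already present, no change. Set: {14, 16, e, f}
Event 2 (remove 17): not present, no change. Set: {14, 16, e, f}
Event 3 (add 16): already present, no change. Set: {14, 16, e, f}
Event 4 (remove k): not present, no change. Set: {14, 16, e, f}
Event 5 (add 0): added. Set: {0, 14, 16, e, f}

Final set: {0, 14, 16, e, f} (size 5)
o is NOT in the final set.

Answer: no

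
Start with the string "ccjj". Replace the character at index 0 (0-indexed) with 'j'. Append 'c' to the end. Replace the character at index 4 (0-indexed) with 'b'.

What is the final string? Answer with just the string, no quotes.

Answer: jcjjb

Derivation:
Applying each edit step by step:
Start: "ccjj"
Op 1 (replace idx 0: 'c' -> 'j'): "ccjj" -> "jcjj"
Op 2 (append 'c'): "jcjj" -> "jcjjc"
Op 3 (replace idx 4: 'c' -> 'b'): "jcjjc" -> "jcjjb"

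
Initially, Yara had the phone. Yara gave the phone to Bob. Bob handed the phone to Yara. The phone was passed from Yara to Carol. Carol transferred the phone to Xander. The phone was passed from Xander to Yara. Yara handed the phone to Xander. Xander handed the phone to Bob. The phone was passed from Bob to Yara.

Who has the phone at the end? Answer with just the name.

Tracking the phone through each event:
Start: Yara has the phone.
After event 1: Bob has the phone.
After event 2: Yara has the phone.
After event 3: Carol has the phone.
After event 4: Xander has the phone.
After event 5: Yara has the phone.
After event 6: Xander has the phone.
After event 7: Bob has the phone.
After event 8: Yara has the phone.

Answer: Yara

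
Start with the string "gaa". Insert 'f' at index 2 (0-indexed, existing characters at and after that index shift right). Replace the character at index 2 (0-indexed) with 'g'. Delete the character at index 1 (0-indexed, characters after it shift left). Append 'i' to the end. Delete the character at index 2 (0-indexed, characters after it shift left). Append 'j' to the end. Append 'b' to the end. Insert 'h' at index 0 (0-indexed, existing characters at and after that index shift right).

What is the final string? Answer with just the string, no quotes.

Answer: hggijb

Derivation:
Applying each edit step by step:
Start: "gaa"
Op 1 (insert 'f' at idx 2): "gaa" -> "gafa"
Op 2 (replace idx 2: 'f' -> 'g'): "gafa" -> "gaga"
Op 3 (delete idx 1 = 'a'): "gaga" -> "gga"
Op 4 (append 'i'): "gga" -> "ggai"
Op 5 (delete idx 2 = 'a'): "ggai" -> "ggi"
Op 6 (append 'j'): "ggi" -> "ggij"
Op 7 (append 'b'): "ggij" -> "ggijb"
Op 8 (insert 'h' at idx 0): "ggijb" -> "hggijb"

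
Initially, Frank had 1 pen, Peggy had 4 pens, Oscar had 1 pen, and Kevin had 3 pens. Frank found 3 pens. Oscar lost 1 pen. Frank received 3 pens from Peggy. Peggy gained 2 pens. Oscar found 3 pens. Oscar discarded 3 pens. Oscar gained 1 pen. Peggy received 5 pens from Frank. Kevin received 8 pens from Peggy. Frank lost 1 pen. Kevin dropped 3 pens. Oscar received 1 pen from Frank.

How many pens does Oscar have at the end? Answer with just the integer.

Tracking counts step by step:
Start: Frank=1, Peggy=4, Oscar=1, Kevin=3
Event 1 (Frank +3): Frank: 1 -> 4. State: Frank=4, Peggy=4, Oscar=1, Kevin=3
Event 2 (Oscar -1): Oscar: 1 -> 0. State: Frank=4, Peggy=4, Oscar=0, Kevin=3
Event 3 (Peggy -> Frank, 3): Peggy: 4 -> 1, Frank: 4 -> 7. State: Frank=7, Peggy=1, Oscar=0, Kevin=3
Event 4 (Peggy +2): Peggy: 1 -> 3. State: Frank=7, Peggy=3, Oscar=0, Kevin=3
Event 5 (Oscar +3): Oscar: 0 -> 3. State: Frank=7, Peggy=3, Oscar=3, Kevin=3
Event 6 (Oscar -3): Oscar: 3 -> 0. State: Frank=7, Peggy=3, Oscar=0, Kevin=3
Event 7 (Oscar +1): Oscar: 0 -> 1. State: Frank=7, Peggy=3, Oscar=1, Kevin=3
Event 8 (Frank -> Peggy, 5): Frank: 7 -> 2, Peggy: 3 -> 8. State: Frank=2, Peggy=8, Oscar=1, Kevin=3
Event 9 (Peggy -> Kevin, 8): Peggy: 8 -> 0, Kevin: 3 -> 11. State: Frank=2, Peggy=0, Oscar=1, Kevin=11
Event 10 (Frank -1): Frank: 2 -> 1. State: Frank=1, Peggy=0, Oscar=1, Kevin=11
Event 11 (Kevin -3): Kevin: 11 -> 8. State: Frank=1, Peggy=0, Oscar=1, Kevin=8
Event 12 (Frank -> Oscar, 1): Frank: 1 -> 0, Oscar: 1 -> 2. State: Frank=0, Peggy=0, Oscar=2, Kevin=8

Oscar's final count: 2

Answer: 2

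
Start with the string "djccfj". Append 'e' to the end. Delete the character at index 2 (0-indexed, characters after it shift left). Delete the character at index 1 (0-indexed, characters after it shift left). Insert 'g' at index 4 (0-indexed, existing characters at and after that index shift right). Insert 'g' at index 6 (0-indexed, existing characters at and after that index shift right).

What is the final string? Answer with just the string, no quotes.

Answer: dcfjgeg

Derivation:
Applying each edit step by step:
Start: "djccfj"
Op 1 (append 'e'): "djccfj" -> "djccfje"
Op 2 (delete idx 2 = 'c'): "djccfje" -> "djcfje"
Op 3 (delete idx 1 = 'j'): "djcfje" -> "dcfje"
Op 4 (insert 'g' at idx 4): "dcfje" -> "dcfjge"
Op 5 (insert 'g' at idx 6): "dcfjge" -> "dcfjgeg"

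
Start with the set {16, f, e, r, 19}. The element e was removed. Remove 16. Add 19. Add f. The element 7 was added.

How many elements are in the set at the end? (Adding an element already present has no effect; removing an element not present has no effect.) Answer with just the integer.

Tracking the set through each operation:
Start: {16, 19, e, f, r}
Event 1 (remove e): removed. Set: {16, 19, f, r}
Event 2 (remove 16): removed. Set: {19, f, r}
Event 3 (add 19): already present, no change. Set: {19, f, r}
Event 4 (add f): already present, no change. Set: {19, f, r}
Event 5 (add 7): added. Set: {19, 7, f, r}

Final set: {19, 7, f, r} (size 4)

Answer: 4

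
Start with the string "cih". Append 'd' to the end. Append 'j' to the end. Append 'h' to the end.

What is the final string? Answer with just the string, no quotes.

Applying each edit step by step:
Start: "cih"
Op 1 (append 'd'): "cih" -> "cihd"
Op 2 (append 'j'): "cihd" -> "cihdj"
Op 3 (append 'h'): "cihdj" -> "cihdjh"

Answer: cihdjh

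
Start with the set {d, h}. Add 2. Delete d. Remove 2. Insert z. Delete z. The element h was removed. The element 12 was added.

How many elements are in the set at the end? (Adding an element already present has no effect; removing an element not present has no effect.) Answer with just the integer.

Tracking the set through each operation:
Start: {d, h}
Event 1 (add 2): added. Set: {2, d, h}
Event 2 (remove d): removed. Set: {2, h}
Event 3 (remove 2): removed. Set: {h}
Event 4 (add z): added. Set: {h, z}
Event 5 (remove z): removed. Set: {h}
Event 6 (remove h): removed. Set: {}
Event 7 (add 12): added. Set: {12}

Final set: {12} (size 1)

Answer: 1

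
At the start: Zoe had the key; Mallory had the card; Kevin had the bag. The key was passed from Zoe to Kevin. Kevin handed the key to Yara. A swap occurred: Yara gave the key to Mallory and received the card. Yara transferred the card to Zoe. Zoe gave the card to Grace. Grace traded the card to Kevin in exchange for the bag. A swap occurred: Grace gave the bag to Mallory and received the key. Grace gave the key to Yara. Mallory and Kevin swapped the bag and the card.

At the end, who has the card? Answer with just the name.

Tracking all object holders:
Start: key:Zoe, card:Mallory, bag:Kevin
Event 1 (give key: Zoe -> Kevin). State: key:Kevin, card:Mallory, bag:Kevin
Event 2 (give key: Kevin -> Yara). State: key:Yara, card:Mallory, bag:Kevin
Event 3 (swap key<->card: now key:Mallory, card:Yara). State: key:Mallory, card:Yara, bag:Kevin
Event 4 (give card: Yara -> Zoe). State: key:Mallory, card:Zoe, bag:Kevin
Event 5 (give card: Zoe -> Grace). State: key:Mallory, card:Grace, bag:Kevin
Event 6 (swap card<->bag: now card:Kevin, bag:Grace). State: key:Mallory, card:Kevin, bag:Grace
Event 7 (swap bag<->key: now bag:Mallory, key:Grace). State: key:Grace, card:Kevin, bag:Mallory
Event 8 (give key: Grace -> Yara). State: key:Yara, card:Kevin, bag:Mallory
Event 9 (swap bag<->card: now bag:Kevin, card:Mallory). State: key:Yara, card:Mallory, bag:Kevin

Final state: key:Yara, card:Mallory, bag:Kevin
The card is held by Mallory.

Answer: Mallory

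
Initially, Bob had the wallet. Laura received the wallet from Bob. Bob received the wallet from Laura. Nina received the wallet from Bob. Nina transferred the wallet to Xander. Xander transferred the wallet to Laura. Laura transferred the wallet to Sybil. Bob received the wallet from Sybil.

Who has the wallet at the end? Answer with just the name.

Answer: Bob

Derivation:
Tracking the wallet through each event:
Start: Bob has the wallet.
After event 1: Laura has the wallet.
After event 2: Bob has the wallet.
After event 3: Nina has the wallet.
After event 4: Xander has the wallet.
After event 5: Laura has the wallet.
After event 6: Sybil has the wallet.
After event 7: Bob has the wallet.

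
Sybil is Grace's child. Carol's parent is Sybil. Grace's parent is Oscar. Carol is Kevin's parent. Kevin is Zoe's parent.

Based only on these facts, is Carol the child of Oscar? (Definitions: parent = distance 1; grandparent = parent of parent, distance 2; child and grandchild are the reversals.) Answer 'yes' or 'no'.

Answer: no

Derivation:
Reconstructing the parent chain from the given facts:
  Oscar -> Grace -> Sybil -> Carol -> Kevin -> Zoe
(each arrow means 'parent of the next')
Positions in the chain (0 = top):
  position of Oscar: 0
  position of Grace: 1
  position of Sybil: 2
  position of Carol: 3
  position of Kevin: 4
  position of Zoe: 5

Carol is at position 3, Oscar is at position 0; signed distance (j - i) = -3.
'child' requires j - i = -1. Actual distance is -3, so the relation does NOT hold.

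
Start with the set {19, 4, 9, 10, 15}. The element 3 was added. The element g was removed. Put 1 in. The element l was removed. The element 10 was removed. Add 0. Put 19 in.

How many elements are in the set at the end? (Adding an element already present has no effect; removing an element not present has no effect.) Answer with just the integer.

Tracking the set through each operation:
Start: {10, 15, 19, 4, 9}
Event 1 (add 3): added. Set: {10, 15, 19, 3, 4, 9}
Event 2 (remove g): not present, no change. Set: {10, 15, 19, 3, 4, 9}
Event 3 (add 1): added. Set: {1, 10, 15, 19, 3, 4, 9}
Event 4 (remove l): not present, no change. Set: {1, 10, 15, 19, 3, 4, 9}
Event 5 (remove 10): removed. Set: {1, 15, 19, 3, 4, 9}
Event 6 (add 0): added. Set: {0, 1, 15, 19, 3, 4, 9}
Event 7 (add 19): already present, no change. Set: {0, 1, 15, 19, 3, 4, 9}

Final set: {0, 1, 15, 19, 3, 4, 9} (size 7)

Answer: 7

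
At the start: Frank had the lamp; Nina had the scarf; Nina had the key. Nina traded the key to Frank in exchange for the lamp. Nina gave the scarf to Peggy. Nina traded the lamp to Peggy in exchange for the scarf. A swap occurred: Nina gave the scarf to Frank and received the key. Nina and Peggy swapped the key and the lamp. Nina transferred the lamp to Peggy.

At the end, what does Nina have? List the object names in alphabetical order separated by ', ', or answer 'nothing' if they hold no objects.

Answer: nothing

Derivation:
Tracking all object holders:
Start: lamp:Frank, scarf:Nina, key:Nina
Event 1 (swap key<->lamp: now key:Frank, lamp:Nina). State: lamp:Nina, scarf:Nina, key:Frank
Event 2 (give scarf: Nina -> Peggy). State: lamp:Nina, scarf:Peggy, key:Frank
Event 3 (swap lamp<->scarf: now lamp:Peggy, scarf:Nina). State: lamp:Peggy, scarf:Nina, key:Frank
Event 4 (swap scarf<->key: now scarf:Frank, key:Nina). State: lamp:Peggy, scarf:Frank, key:Nina
Event 5 (swap key<->lamp: now key:Peggy, lamp:Nina). State: lamp:Nina, scarf:Frank, key:Peggy
Event 6 (give lamp: Nina -> Peggy). State: lamp:Peggy, scarf:Frank, key:Peggy

Final state: lamp:Peggy, scarf:Frank, key:Peggy
Nina holds: (nothing).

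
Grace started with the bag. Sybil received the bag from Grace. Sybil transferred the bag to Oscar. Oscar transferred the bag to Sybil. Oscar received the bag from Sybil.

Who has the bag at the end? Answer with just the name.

Tracking the bag through each event:
Start: Grace has the bag.
After event 1: Sybil has the bag.
After event 2: Oscar has the bag.
After event 3: Sybil has the bag.
After event 4: Oscar has the bag.

Answer: Oscar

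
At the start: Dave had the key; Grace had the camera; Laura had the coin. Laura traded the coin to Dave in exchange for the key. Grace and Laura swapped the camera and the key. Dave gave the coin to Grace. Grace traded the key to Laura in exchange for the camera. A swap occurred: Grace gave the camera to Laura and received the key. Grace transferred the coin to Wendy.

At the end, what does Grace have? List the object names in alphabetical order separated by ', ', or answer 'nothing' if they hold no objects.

Tracking all object holders:
Start: key:Dave, camera:Grace, coin:Laura
Event 1 (swap coin<->key: now coin:Dave, key:Laura). State: key:Laura, camera:Grace, coin:Dave
Event 2 (swap camera<->key: now camera:Laura, key:Grace). State: key:Grace, camera:Laura, coin:Dave
Event 3 (give coin: Dave -> Grace). State: key:Grace, camera:Laura, coin:Grace
Event 4 (swap key<->camera: now key:Laura, camera:Grace). State: key:Laura, camera:Grace, coin:Grace
Event 5 (swap camera<->key: now camera:Laura, key:Grace). State: key:Grace, camera:Laura, coin:Grace
Event 6 (give coin: Grace -> Wendy). State: key:Grace, camera:Laura, coin:Wendy

Final state: key:Grace, camera:Laura, coin:Wendy
Grace holds: key.

Answer: key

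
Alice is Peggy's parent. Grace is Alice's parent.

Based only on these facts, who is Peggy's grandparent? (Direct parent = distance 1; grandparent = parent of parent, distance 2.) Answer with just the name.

Answer: Grace

Derivation:
Reconstructing the parent chain from the given facts:
  Grace -> Alice -> Peggy
(each arrow means 'parent of the next')
Positions in the chain (0 = top):
  position of Grace: 0
  position of Alice: 1
  position of Peggy: 2

Peggy is at position 2; the grandparent is 2 steps up the chain, i.e. position 0: Grace.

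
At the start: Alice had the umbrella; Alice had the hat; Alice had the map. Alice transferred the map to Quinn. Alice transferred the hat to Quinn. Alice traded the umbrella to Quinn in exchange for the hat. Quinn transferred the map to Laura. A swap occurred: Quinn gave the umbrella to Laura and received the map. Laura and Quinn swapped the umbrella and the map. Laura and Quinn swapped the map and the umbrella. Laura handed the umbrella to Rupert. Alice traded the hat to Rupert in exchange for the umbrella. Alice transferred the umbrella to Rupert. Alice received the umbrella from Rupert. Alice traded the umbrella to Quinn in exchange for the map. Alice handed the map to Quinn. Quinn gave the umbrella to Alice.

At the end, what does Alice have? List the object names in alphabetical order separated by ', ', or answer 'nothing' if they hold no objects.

Tracking all object holders:
Start: umbrella:Alice, hat:Alice, map:Alice
Event 1 (give map: Alice -> Quinn). State: umbrella:Alice, hat:Alice, map:Quinn
Event 2 (give hat: Alice -> Quinn). State: umbrella:Alice, hat:Quinn, map:Quinn
Event 3 (swap umbrella<->hat: now umbrella:Quinn, hat:Alice). State: umbrella:Quinn, hat:Alice, map:Quinn
Event 4 (give map: Quinn -> Laura). State: umbrella:Quinn, hat:Alice, map:Laura
Event 5 (swap umbrella<->map: now umbrella:Laura, map:Quinn). State: umbrella:Laura, hat:Alice, map:Quinn
Event 6 (swap umbrella<->map: now umbrella:Quinn, map:Laura). State: umbrella:Quinn, hat:Alice, map:Laura
Event 7 (swap map<->umbrella: now map:Quinn, umbrella:Laura). State: umbrella:Laura, hat:Alice, map:Quinn
Event 8 (give umbrella: Laura -> Rupert). State: umbrella:Rupert, hat:Alice, map:Quinn
Event 9 (swap hat<->umbrella: now hat:Rupert, umbrella:Alice). State: umbrella:Alice, hat:Rupert, map:Quinn
Event 10 (give umbrella: Alice -> Rupert). State: umbrella:Rupert, hat:Rupert, map:Quinn
Event 11 (give umbrella: Rupert -> Alice). State: umbrella:Alice, hat:Rupert, map:Quinn
Event 12 (swap umbrella<->map: now umbrella:Quinn, map:Alice). State: umbrella:Quinn, hat:Rupert, map:Alice
Event 13 (give map: Alice -> Quinn). State: umbrella:Quinn, hat:Rupert, map:Quinn
Event 14 (give umbrella: Quinn -> Alice). State: umbrella:Alice, hat:Rupert, map:Quinn

Final state: umbrella:Alice, hat:Rupert, map:Quinn
Alice holds: umbrella.

Answer: umbrella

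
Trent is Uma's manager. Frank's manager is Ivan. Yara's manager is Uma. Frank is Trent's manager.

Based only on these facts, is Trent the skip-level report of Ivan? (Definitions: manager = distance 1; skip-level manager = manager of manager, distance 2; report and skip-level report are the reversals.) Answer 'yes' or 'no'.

Reconstructing the manager chain from the given facts:
  Ivan -> Frank -> Trent -> Uma -> Yara
(each arrow means 'manager of the next')
Positions in the chain (0 = top):
  position of Ivan: 0
  position of Frank: 1
  position of Trent: 2
  position of Uma: 3
  position of Yara: 4

Trent is at position 2, Ivan is at position 0; signed distance (j - i) = -2.
'skip-level report' requires j - i = -2. Actual distance is -2, so the relation HOLDS.

Answer: yes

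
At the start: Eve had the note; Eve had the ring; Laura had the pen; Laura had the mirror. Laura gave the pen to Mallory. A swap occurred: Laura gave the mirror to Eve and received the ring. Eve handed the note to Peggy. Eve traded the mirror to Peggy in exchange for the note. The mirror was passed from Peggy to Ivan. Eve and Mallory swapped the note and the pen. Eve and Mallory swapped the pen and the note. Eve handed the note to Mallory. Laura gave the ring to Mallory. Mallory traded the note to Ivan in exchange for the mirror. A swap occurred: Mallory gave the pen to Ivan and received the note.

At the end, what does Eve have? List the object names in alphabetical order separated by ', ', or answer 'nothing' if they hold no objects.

Answer: nothing

Derivation:
Tracking all object holders:
Start: note:Eve, ring:Eve, pen:Laura, mirror:Laura
Event 1 (give pen: Laura -> Mallory). State: note:Eve, ring:Eve, pen:Mallory, mirror:Laura
Event 2 (swap mirror<->ring: now mirror:Eve, ring:Laura). State: note:Eve, ring:Laura, pen:Mallory, mirror:Eve
Event 3 (give note: Eve -> Peggy). State: note:Peggy, ring:Laura, pen:Mallory, mirror:Eve
Event 4 (swap mirror<->note: now mirror:Peggy, note:Eve). State: note:Eve, ring:Laura, pen:Mallory, mirror:Peggy
Event 5 (give mirror: Peggy -> Ivan). State: note:Eve, ring:Laura, pen:Mallory, mirror:Ivan
Event 6 (swap note<->pen: now note:Mallory, pen:Eve). State: note:Mallory, ring:Laura, pen:Eve, mirror:Ivan
Event 7 (swap pen<->note: now pen:Mallory, note:Eve). State: note:Eve, ring:Laura, pen:Mallory, mirror:Ivan
Event 8 (give note: Eve -> Mallory). State: note:Mallory, ring:Laura, pen:Mallory, mirror:Ivan
Event 9 (give ring: Laura -> Mallory). State: note:Mallory, ring:Mallory, pen:Mallory, mirror:Ivan
Event 10 (swap note<->mirror: now note:Ivan, mirror:Mallory). State: note:Ivan, ring:Mallory, pen:Mallory, mirror:Mallory
Event 11 (swap pen<->note: now pen:Ivan, note:Mallory). State: note:Mallory, ring:Mallory, pen:Ivan, mirror:Mallory

Final state: note:Mallory, ring:Mallory, pen:Ivan, mirror:Mallory
Eve holds: (nothing).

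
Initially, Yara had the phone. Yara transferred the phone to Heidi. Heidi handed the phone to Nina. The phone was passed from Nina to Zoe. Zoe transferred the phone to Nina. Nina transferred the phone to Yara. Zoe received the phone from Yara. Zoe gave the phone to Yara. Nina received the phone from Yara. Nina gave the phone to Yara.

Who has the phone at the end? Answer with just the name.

Tracking the phone through each event:
Start: Yara has the phone.
After event 1: Heidi has the phone.
After event 2: Nina has the phone.
After event 3: Zoe has the phone.
After event 4: Nina has the phone.
After event 5: Yara has the phone.
After event 6: Zoe has the phone.
After event 7: Yara has the phone.
After event 8: Nina has the phone.
After event 9: Yara has the phone.

Answer: Yara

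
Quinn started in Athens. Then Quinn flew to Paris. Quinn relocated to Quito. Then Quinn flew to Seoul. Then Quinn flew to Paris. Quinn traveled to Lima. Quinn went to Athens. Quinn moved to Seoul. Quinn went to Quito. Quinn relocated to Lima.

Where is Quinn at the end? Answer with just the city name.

Answer: Lima

Derivation:
Tracking Quinn's location:
Start: Quinn is in Athens.
After move 1: Athens -> Paris. Quinn is in Paris.
After move 2: Paris -> Quito. Quinn is in Quito.
After move 3: Quito -> Seoul. Quinn is in Seoul.
After move 4: Seoul -> Paris. Quinn is in Paris.
After move 5: Paris -> Lima. Quinn is in Lima.
After move 6: Lima -> Athens. Quinn is in Athens.
After move 7: Athens -> Seoul. Quinn is in Seoul.
After move 8: Seoul -> Quito. Quinn is in Quito.
After move 9: Quito -> Lima. Quinn is in Lima.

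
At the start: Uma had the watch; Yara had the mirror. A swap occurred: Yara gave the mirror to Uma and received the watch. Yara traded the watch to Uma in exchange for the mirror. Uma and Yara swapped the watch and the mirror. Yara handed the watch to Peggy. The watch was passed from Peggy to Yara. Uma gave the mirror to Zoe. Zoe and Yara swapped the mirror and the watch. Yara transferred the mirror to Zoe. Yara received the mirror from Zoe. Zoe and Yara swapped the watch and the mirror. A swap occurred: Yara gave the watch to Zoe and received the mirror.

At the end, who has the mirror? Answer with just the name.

Tracking all object holders:
Start: watch:Uma, mirror:Yara
Event 1 (swap mirror<->watch: now mirror:Uma, watch:Yara). State: watch:Yara, mirror:Uma
Event 2 (swap watch<->mirror: now watch:Uma, mirror:Yara). State: watch:Uma, mirror:Yara
Event 3 (swap watch<->mirror: now watch:Yara, mirror:Uma). State: watch:Yara, mirror:Uma
Event 4 (give watch: Yara -> Peggy). State: watch:Peggy, mirror:Uma
Event 5 (give watch: Peggy -> Yara). State: watch:Yara, mirror:Uma
Event 6 (give mirror: Uma -> Zoe). State: watch:Yara, mirror:Zoe
Event 7 (swap mirror<->watch: now mirror:Yara, watch:Zoe). State: watch:Zoe, mirror:Yara
Event 8 (give mirror: Yara -> Zoe). State: watch:Zoe, mirror:Zoe
Event 9 (give mirror: Zoe -> Yara). State: watch:Zoe, mirror:Yara
Event 10 (swap watch<->mirror: now watch:Yara, mirror:Zoe). State: watch:Yara, mirror:Zoe
Event 11 (swap watch<->mirror: now watch:Zoe, mirror:Yara). State: watch:Zoe, mirror:Yara

Final state: watch:Zoe, mirror:Yara
The mirror is held by Yara.

Answer: Yara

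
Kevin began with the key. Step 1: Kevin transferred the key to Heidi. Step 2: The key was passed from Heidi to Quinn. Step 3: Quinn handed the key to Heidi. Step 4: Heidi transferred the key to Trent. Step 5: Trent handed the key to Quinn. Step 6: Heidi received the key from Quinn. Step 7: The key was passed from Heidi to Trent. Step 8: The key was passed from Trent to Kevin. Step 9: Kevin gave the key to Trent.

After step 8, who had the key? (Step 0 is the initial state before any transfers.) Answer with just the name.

Tracking the key holder through step 8:
After step 0 (start): Kevin
After step 1: Heidi
After step 2: Quinn
After step 3: Heidi
After step 4: Trent
After step 5: Quinn
After step 6: Heidi
After step 7: Trent
After step 8: Kevin

At step 8, the holder is Kevin.

Answer: Kevin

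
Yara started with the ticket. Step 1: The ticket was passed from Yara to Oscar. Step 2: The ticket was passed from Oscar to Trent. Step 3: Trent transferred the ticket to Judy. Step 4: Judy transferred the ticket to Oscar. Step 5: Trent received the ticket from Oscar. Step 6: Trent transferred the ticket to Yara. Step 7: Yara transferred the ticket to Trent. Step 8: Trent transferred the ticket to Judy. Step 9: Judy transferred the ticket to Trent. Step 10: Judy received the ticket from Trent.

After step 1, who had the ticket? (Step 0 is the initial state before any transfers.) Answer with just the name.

Tracking the ticket holder through step 1:
After step 0 (start): Yara
After step 1: Oscar

At step 1, the holder is Oscar.

Answer: Oscar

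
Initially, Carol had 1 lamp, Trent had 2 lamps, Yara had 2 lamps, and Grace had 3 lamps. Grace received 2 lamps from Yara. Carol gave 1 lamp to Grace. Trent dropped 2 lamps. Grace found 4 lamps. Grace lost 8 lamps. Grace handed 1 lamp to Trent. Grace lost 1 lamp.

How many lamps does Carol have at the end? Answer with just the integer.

Tracking counts step by step:
Start: Carol=1, Trent=2, Yara=2, Grace=3
Event 1 (Yara -> Grace, 2): Yara: 2 -> 0, Grace: 3 -> 5. State: Carol=1, Trent=2, Yara=0, Grace=5
Event 2 (Carol -> Grace, 1): Carol: 1 -> 0, Grace: 5 -> 6. State: Carol=0, Trent=2, Yara=0, Grace=6
Event 3 (Trent -2): Trent: 2 -> 0. State: Carol=0, Trent=0, Yara=0, Grace=6
Event 4 (Grace +4): Grace: 6 -> 10. State: Carol=0, Trent=0, Yara=0, Grace=10
Event 5 (Grace -8): Grace: 10 -> 2. State: Carol=0, Trent=0, Yara=0, Grace=2
Event 6 (Grace -> Trent, 1): Grace: 2 -> 1, Trent: 0 -> 1. State: Carol=0, Trent=1, Yara=0, Grace=1
Event 7 (Grace -1): Grace: 1 -> 0. State: Carol=0, Trent=1, Yara=0, Grace=0

Carol's final count: 0

Answer: 0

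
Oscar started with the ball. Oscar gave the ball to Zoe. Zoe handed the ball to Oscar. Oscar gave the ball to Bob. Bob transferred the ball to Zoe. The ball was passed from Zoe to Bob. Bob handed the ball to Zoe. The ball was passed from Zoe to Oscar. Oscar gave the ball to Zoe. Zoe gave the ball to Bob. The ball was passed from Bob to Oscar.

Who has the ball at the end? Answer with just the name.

Tracking the ball through each event:
Start: Oscar has the ball.
After event 1: Zoe has the ball.
After event 2: Oscar has the ball.
After event 3: Bob has the ball.
After event 4: Zoe has the ball.
After event 5: Bob has the ball.
After event 6: Zoe has the ball.
After event 7: Oscar has the ball.
After event 8: Zoe has the ball.
After event 9: Bob has the ball.
After event 10: Oscar has the ball.

Answer: Oscar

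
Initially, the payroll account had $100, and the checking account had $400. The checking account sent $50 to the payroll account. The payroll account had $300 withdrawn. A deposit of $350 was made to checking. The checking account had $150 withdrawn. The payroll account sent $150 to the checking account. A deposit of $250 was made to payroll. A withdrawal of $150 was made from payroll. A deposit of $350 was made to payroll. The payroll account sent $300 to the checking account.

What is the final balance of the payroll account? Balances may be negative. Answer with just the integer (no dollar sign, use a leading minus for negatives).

Tracking account balances step by step:
Start: payroll=100, checking=400
Event 1 (transfer 50 checking -> payroll): checking: 400 - 50 = 350, payroll: 100 + 50 = 150. Balances: payroll=150, checking=350
Event 2 (withdraw 300 from payroll): payroll: 150 - 300 = -150. Balances: payroll=-150, checking=350
Event 3 (deposit 350 to checking): checking: 350 + 350 = 700. Balances: payroll=-150, checking=700
Event 4 (withdraw 150 from checking): checking: 700 - 150 = 550. Balances: payroll=-150, checking=550
Event 5 (transfer 150 payroll -> checking): payroll: -150 - 150 = -300, checking: 550 + 150 = 700. Balances: payroll=-300, checking=700
Event 6 (deposit 250 to payroll): payroll: -300 + 250 = -50. Balances: payroll=-50, checking=700
Event 7 (withdraw 150 from payroll): payroll: -50 - 150 = -200. Balances: payroll=-200, checking=700
Event 8 (deposit 350 to payroll): payroll: -200 + 350 = 150. Balances: payroll=150, checking=700
Event 9 (transfer 300 payroll -> checking): payroll: 150 - 300 = -150, checking: 700 + 300 = 1000. Balances: payroll=-150, checking=1000

Final balance of payroll: -150

Answer: -150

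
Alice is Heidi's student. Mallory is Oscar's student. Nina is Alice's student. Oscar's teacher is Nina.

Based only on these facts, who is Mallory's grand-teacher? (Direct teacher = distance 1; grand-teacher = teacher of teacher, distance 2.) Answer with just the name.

Answer: Nina

Derivation:
Reconstructing the teacher chain from the given facts:
  Heidi -> Alice -> Nina -> Oscar -> Mallory
(each arrow means 'teacher of the next')
Positions in the chain (0 = top):
  position of Heidi: 0
  position of Alice: 1
  position of Nina: 2
  position of Oscar: 3
  position of Mallory: 4

Mallory is at position 4; the grand-teacher is 2 steps up the chain, i.e. position 2: Nina.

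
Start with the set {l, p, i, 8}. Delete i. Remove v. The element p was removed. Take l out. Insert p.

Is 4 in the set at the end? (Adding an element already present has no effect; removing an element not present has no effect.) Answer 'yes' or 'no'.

Answer: no

Derivation:
Tracking the set through each operation:
Start: {8, i, l, p}
Event 1 (remove i): removed. Set: {8, l, p}
Event 2 (remove v): not present, no change. Set: {8, l, p}
Event 3 (remove p): removed. Set: {8, l}
Event 4 (remove l): removed. Set: {8}
Event 5 (add p): added. Set: {8, p}

Final set: {8, p} (size 2)
4 is NOT in the final set.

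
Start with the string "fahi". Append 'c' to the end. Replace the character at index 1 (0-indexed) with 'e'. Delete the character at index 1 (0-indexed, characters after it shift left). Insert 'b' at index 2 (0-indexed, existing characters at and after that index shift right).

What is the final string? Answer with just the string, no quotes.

Applying each edit step by step:
Start: "fahi"
Op 1 (append 'c'): "fahi" -> "fahic"
Op 2 (replace idx 1: 'a' -> 'e'): "fahic" -> "fehic"
Op 3 (delete idx 1 = 'e'): "fehic" -> "fhic"
Op 4 (insert 'b' at idx 2): "fhic" -> "fhbic"

Answer: fhbic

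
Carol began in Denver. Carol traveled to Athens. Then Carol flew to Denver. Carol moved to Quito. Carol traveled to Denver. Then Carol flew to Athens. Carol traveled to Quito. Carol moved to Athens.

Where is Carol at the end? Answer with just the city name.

Answer: Athens

Derivation:
Tracking Carol's location:
Start: Carol is in Denver.
After move 1: Denver -> Athens. Carol is in Athens.
After move 2: Athens -> Denver. Carol is in Denver.
After move 3: Denver -> Quito. Carol is in Quito.
After move 4: Quito -> Denver. Carol is in Denver.
After move 5: Denver -> Athens. Carol is in Athens.
After move 6: Athens -> Quito. Carol is in Quito.
After move 7: Quito -> Athens. Carol is in Athens.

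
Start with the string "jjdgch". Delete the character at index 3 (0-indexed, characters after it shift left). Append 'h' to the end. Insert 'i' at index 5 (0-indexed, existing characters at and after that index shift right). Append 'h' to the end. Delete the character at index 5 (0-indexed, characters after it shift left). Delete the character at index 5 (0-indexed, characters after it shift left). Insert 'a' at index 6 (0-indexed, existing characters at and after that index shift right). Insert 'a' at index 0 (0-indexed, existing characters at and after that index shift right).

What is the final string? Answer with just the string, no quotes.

Applying each edit step by step:
Start: "jjdgch"
Op 1 (delete idx 3 = 'g'): "jjdgch" -> "jjdch"
Op 2 (append 'h'): "jjdch" -> "jjdchh"
Op 3 (insert 'i' at idx 5): "jjdchh" -> "jjdchih"
Op 4 (append 'h'): "jjdchih" -> "jjdchihh"
Op 5 (delete idx 5 = 'i'): "jjdchihh" -> "jjdchhh"
Op 6 (delete idx 5 = 'h'): "jjdchhh" -> "jjdchh"
Op 7 (insert 'a' at idx 6): "jjdchh" -> "jjdchha"
Op 8 (insert 'a' at idx 0): "jjdchha" -> "ajjdchha"

Answer: ajjdchha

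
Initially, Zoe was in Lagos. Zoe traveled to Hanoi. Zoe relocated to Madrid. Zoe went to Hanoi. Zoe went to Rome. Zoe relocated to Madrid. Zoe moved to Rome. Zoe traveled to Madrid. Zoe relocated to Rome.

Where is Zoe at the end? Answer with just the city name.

Answer: Rome

Derivation:
Tracking Zoe's location:
Start: Zoe is in Lagos.
After move 1: Lagos -> Hanoi. Zoe is in Hanoi.
After move 2: Hanoi -> Madrid. Zoe is in Madrid.
After move 3: Madrid -> Hanoi. Zoe is in Hanoi.
After move 4: Hanoi -> Rome. Zoe is in Rome.
After move 5: Rome -> Madrid. Zoe is in Madrid.
After move 6: Madrid -> Rome. Zoe is in Rome.
After move 7: Rome -> Madrid. Zoe is in Madrid.
After move 8: Madrid -> Rome. Zoe is in Rome.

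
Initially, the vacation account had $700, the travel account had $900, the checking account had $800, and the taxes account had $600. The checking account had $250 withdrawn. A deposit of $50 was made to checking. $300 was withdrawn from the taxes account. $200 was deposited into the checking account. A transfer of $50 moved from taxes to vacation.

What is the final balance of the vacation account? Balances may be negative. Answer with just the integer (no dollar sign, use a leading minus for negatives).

Answer: 750

Derivation:
Tracking account balances step by step:
Start: vacation=700, travel=900, checking=800, taxes=600
Event 1 (withdraw 250 from checking): checking: 800 - 250 = 550. Balances: vacation=700, travel=900, checking=550, taxes=600
Event 2 (deposit 50 to checking): checking: 550 + 50 = 600. Balances: vacation=700, travel=900, checking=600, taxes=600
Event 3 (withdraw 300 from taxes): taxes: 600 - 300 = 300. Balances: vacation=700, travel=900, checking=600, taxes=300
Event 4 (deposit 200 to checking): checking: 600 + 200 = 800. Balances: vacation=700, travel=900, checking=800, taxes=300
Event 5 (transfer 50 taxes -> vacation): taxes: 300 - 50 = 250, vacation: 700 + 50 = 750. Balances: vacation=750, travel=900, checking=800, taxes=250

Final balance of vacation: 750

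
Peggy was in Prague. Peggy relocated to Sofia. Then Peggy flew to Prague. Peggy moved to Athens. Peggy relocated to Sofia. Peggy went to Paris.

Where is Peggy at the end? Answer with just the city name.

Answer: Paris

Derivation:
Tracking Peggy's location:
Start: Peggy is in Prague.
After move 1: Prague -> Sofia. Peggy is in Sofia.
After move 2: Sofia -> Prague. Peggy is in Prague.
After move 3: Prague -> Athens. Peggy is in Athens.
After move 4: Athens -> Sofia. Peggy is in Sofia.
After move 5: Sofia -> Paris. Peggy is in Paris.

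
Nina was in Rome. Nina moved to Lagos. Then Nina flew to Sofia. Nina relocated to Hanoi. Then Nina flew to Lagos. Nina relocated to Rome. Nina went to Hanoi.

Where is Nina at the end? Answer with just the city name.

Tracking Nina's location:
Start: Nina is in Rome.
After move 1: Rome -> Lagos. Nina is in Lagos.
After move 2: Lagos -> Sofia. Nina is in Sofia.
After move 3: Sofia -> Hanoi. Nina is in Hanoi.
After move 4: Hanoi -> Lagos. Nina is in Lagos.
After move 5: Lagos -> Rome. Nina is in Rome.
After move 6: Rome -> Hanoi. Nina is in Hanoi.

Answer: Hanoi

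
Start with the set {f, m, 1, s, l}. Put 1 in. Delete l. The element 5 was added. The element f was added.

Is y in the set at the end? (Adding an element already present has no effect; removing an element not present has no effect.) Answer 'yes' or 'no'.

Answer: no

Derivation:
Tracking the set through each operation:
Start: {1, f, l, m, s}
Event 1 (add 1): already present, no change. Set: {1, f, l, m, s}
Event 2 (remove l): removed. Set: {1, f, m, s}
Event 3 (add 5): added. Set: {1, 5, f, m, s}
Event 4 (add f): already present, no change. Set: {1, 5, f, m, s}

Final set: {1, 5, f, m, s} (size 5)
y is NOT in the final set.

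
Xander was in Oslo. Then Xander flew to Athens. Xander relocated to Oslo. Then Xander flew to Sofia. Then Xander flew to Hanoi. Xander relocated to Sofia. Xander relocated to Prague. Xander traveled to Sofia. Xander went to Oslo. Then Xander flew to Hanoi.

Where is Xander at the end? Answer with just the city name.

Answer: Hanoi

Derivation:
Tracking Xander's location:
Start: Xander is in Oslo.
After move 1: Oslo -> Athens. Xander is in Athens.
After move 2: Athens -> Oslo. Xander is in Oslo.
After move 3: Oslo -> Sofia. Xander is in Sofia.
After move 4: Sofia -> Hanoi. Xander is in Hanoi.
After move 5: Hanoi -> Sofia. Xander is in Sofia.
After move 6: Sofia -> Prague. Xander is in Prague.
After move 7: Prague -> Sofia. Xander is in Sofia.
After move 8: Sofia -> Oslo. Xander is in Oslo.
After move 9: Oslo -> Hanoi. Xander is in Hanoi.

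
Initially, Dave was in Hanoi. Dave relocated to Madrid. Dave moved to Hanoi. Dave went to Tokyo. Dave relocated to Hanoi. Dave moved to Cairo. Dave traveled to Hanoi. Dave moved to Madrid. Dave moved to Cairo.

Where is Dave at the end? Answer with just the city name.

Answer: Cairo

Derivation:
Tracking Dave's location:
Start: Dave is in Hanoi.
After move 1: Hanoi -> Madrid. Dave is in Madrid.
After move 2: Madrid -> Hanoi. Dave is in Hanoi.
After move 3: Hanoi -> Tokyo. Dave is in Tokyo.
After move 4: Tokyo -> Hanoi. Dave is in Hanoi.
After move 5: Hanoi -> Cairo. Dave is in Cairo.
After move 6: Cairo -> Hanoi. Dave is in Hanoi.
After move 7: Hanoi -> Madrid. Dave is in Madrid.
After move 8: Madrid -> Cairo. Dave is in Cairo.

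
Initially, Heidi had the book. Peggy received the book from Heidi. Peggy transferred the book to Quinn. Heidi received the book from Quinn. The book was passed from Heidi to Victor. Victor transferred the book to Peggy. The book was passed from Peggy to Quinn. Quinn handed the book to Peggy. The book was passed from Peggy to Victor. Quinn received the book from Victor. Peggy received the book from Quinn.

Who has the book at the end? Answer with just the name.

Answer: Peggy

Derivation:
Tracking the book through each event:
Start: Heidi has the book.
After event 1: Peggy has the book.
After event 2: Quinn has the book.
After event 3: Heidi has the book.
After event 4: Victor has the book.
After event 5: Peggy has the book.
After event 6: Quinn has the book.
After event 7: Peggy has the book.
After event 8: Victor has the book.
After event 9: Quinn has the book.
After event 10: Peggy has the book.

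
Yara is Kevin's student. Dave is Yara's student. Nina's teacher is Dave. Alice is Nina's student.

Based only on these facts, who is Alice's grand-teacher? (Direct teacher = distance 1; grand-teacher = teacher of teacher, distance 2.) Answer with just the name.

Answer: Dave

Derivation:
Reconstructing the teacher chain from the given facts:
  Kevin -> Yara -> Dave -> Nina -> Alice
(each arrow means 'teacher of the next')
Positions in the chain (0 = top):
  position of Kevin: 0
  position of Yara: 1
  position of Dave: 2
  position of Nina: 3
  position of Alice: 4

Alice is at position 4; the grand-teacher is 2 steps up the chain, i.e. position 2: Dave.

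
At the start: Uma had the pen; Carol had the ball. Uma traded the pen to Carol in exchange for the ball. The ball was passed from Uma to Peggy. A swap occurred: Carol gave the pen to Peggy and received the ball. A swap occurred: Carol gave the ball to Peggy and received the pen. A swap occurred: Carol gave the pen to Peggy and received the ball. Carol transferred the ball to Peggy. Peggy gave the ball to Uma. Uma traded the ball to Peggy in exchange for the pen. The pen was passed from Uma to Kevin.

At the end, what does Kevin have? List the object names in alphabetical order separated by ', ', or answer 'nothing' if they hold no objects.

Answer: pen

Derivation:
Tracking all object holders:
Start: pen:Uma, ball:Carol
Event 1 (swap pen<->ball: now pen:Carol, ball:Uma). State: pen:Carol, ball:Uma
Event 2 (give ball: Uma -> Peggy). State: pen:Carol, ball:Peggy
Event 3 (swap pen<->ball: now pen:Peggy, ball:Carol). State: pen:Peggy, ball:Carol
Event 4 (swap ball<->pen: now ball:Peggy, pen:Carol). State: pen:Carol, ball:Peggy
Event 5 (swap pen<->ball: now pen:Peggy, ball:Carol). State: pen:Peggy, ball:Carol
Event 6 (give ball: Carol -> Peggy). State: pen:Peggy, ball:Peggy
Event 7 (give ball: Peggy -> Uma). State: pen:Peggy, ball:Uma
Event 8 (swap ball<->pen: now ball:Peggy, pen:Uma). State: pen:Uma, ball:Peggy
Event 9 (give pen: Uma -> Kevin). State: pen:Kevin, ball:Peggy

Final state: pen:Kevin, ball:Peggy
Kevin holds: pen.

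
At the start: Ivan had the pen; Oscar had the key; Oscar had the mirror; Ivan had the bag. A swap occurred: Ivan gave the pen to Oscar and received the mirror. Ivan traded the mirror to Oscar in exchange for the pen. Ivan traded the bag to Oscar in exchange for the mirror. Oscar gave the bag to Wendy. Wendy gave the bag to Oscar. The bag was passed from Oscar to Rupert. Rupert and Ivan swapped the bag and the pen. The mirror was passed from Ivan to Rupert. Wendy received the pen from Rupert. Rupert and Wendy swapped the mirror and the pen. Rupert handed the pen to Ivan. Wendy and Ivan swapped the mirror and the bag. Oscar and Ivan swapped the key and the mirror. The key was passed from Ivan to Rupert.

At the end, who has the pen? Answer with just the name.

Answer: Ivan

Derivation:
Tracking all object holders:
Start: pen:Ivan, key:Oscar, mirror:Oscar, bag:Ivan
Event 1 (swap pen<->mirror: now pen:Oscar, mirror:Ivan). State: pen:Oscar, key:Oscar, mirror:Ivan, bag:Ivan
Event 2 (swap mirror<->pen: now mirror:Oscar, pen:Ivan). State: pen:Ivan, key:Oscar, mirror:Oscar, bag:Ivan
Event 3 (swap bag<->mirror: now bag:Oscar, mirror:Ivan). State: pen:Ivan, key:Oscar, mirror:Ivan, bag:Oscar
Event 4 (give bag: Oscar -> Wendy). State: pen:Ivan, key:Oscar, mirror:Ivan, bag:Wendy
Event 5 (give bag: Wendy -> Oscar). State: pen:Ivan, key:Oscar, mirror:Ivan, bag:Oscar
Event 6 (give bag: Oscar -> Rupert). State: pen:Ivan, key:Oscar, mirror:Ivan, bag:Rupert
Event 7 (swap bag<->pen: now bag:Ivan, pen:Rupert). State: pen:Rupert, key:Oscar, mirror:Ivan, bag:Ivan
Event 8 (give mirror: Ivan -> Rupert). State: pen:Rupert, key:Oscar, mirror:Rupert, bag:Ivan
Event 9 (give pen: Rupert -> Wendy). State: pen:Wendy, key:Oscar, mirror:Rupert, bag:Ivan
Event 10 (swap mirror<->pen: now mirror:Wendy, pen:Rupert). State: pen:Rupert, key:Oscar, mirror:Wendy, bag:Ivan
Event 11 (give pen: Rupert -> Ivan). State: pen:Ivan, key:Oscar, mirror:Wendy, bag:Ivan
Event 12 (swap mirror<->bag: now mirror:Ivan, bag:Wendy). State: pen:Ivan, key:Oscar, mirror:Ivan, bag:Wendy
Event 13 (swap key<->mirror: now key:Ivan, mirror:Oscar). State: pen:Ivan, key:Ivan, mirror:Oscar, bag:Wendy
Event 14 (give key: Ivan -> Rupert). State: pen:Ivan, key:Rupert, mirror:Oscar, bag:Wendy

Final state: pen:Ivan, key:Rupert, mirror:Oscar, bag:Wendy
The pen is held by Ivan.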